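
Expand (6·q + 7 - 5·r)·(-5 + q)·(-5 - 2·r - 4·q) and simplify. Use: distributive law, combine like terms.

255·q - 29·q·r + 62·q^2 + 8·q^2·r - 24·q^3 + 175 - 55·r - 50·r^2 + 10·q·r^2

(6·q + 7 - 5·r)·(-5 + q)·(-5 - 2·r - 4·q)
= (-30·q + 6·q^2 - 35 + 7·q + 25·r - 5·q·r)·(-5 - 2·r - 4·q)    [distributive law]
= (-23·q + 6·q^2 - 35 + 25·r - 5·q·r)·(-5 - 2·r - 4·q)    [combine like terms]
= 115·q + 46·q·r + 92·q^2 - 30·q^2 - 12·q^2·r - 24·q^3 + 175 + 70·r + 140·q - 125·r - 50·r^2 - 100·q·r + 25·q·r + 10·q·r^2 + 20·q^2·r    [distributive law]
= 255·q - 29·q·r + 62·q^2 + 8·q^2·r - 24·q^3 + 175 - 55·r - 50·r^2 + 10·q·r^2    [combine like terms]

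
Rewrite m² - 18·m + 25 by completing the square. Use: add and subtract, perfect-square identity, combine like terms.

m² - 18·m + 25
= m² - 18·m + 81 - 81 + 25    [add and subtract 81]
= (m - 9)² - 81 + 25    [perfect-square identity]
= (m - 9)² - 56    [combine constants]

(m - 9)² - 56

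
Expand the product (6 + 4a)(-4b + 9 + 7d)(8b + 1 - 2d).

(6 + 4a)(-4b + 9 + 7d)(8b + 1 - 2d)
= (-24b + 54 + 42d - 16ab + 36a + 28ad)(8b + 1 - 2d)    [distributive law]
= -192b^2 - 24b + 48bd + 432b + 54 - 108d + 336bd + 42d - 84d^2 - 128ab^2 - 16ab + 32abd + 288ab + 36a - 72ad + 224abd + 28ad - 56ad^2    [distributive law]
= -192b^2 + 408b + 384bd + 54 - 66d - 84d^2 - 128ab^2 + 272ab + 256abd + 36a - 44ad - 56ad^2    [combine like terms]

-192b^2 + 408b + 384bd + 54 - 66d - 84d^2 - 128ab^2 + 272ab + 256abd + 36a - 44ad - 56ad^2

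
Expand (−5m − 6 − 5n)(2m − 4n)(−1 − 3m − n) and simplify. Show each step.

46m^2 + 30m^3 − 20m^2n − 70mn − 70mn^2 + 12m − 24n − 44n^2 − 20n^3

(−5m − 6 − 5n)(2m − 4n)(−1 − 3m − n)
= (−10m^2 + 20mn − 12m + 24n − 10mn + 20n^2)(−1 − 3m − n)    [distributive law]
= (−10m^2 + 10mn − 12m + 24n + 20n^2)(−1 − 3m − n)    [combine like terms]
= 10m^2 + 30m^3 + 10m^2n − 10mn − 30m^2n − 10mn^2 + 12m + 36m^2 + 12mn − 24n − 72mn − 24n^2 − 20n^2 − 60mn^2 − 20n^3    [distributive law]
= 46m^2 + 30m^3 − 20m^2n − 70mn − 70mn^2 + 12m − 24n − 44n^2 − 20n^3    [combine like terms]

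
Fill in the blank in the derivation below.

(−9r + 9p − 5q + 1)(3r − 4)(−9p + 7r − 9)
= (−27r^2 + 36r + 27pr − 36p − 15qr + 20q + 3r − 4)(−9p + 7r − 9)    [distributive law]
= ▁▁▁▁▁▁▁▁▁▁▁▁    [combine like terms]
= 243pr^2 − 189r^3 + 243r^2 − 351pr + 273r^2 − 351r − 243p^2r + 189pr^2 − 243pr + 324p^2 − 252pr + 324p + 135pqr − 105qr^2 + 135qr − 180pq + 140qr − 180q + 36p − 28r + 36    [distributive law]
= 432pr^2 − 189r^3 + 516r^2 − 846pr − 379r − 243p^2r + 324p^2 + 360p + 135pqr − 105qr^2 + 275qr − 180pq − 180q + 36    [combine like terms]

By combine like terms:

(−27r^2 + 39r + 27pr − 36p − 15qr + 20q − 4)(−9p + 7r − 9)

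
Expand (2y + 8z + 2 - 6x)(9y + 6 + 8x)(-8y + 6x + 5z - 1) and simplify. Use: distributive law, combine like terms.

(2y + 8z + 2 - 6x)(9y + 6 + 8x)(-8y + 6x + 5z - 1)
= (18y^2 + 12y + 16xy + 72yz + 48z + 64xz + 18y + 12 + 16x - 54xy - 36x - 48x^2)(-8y + 6x + 5z - 1)    [distributive law]
= (18y^2 + 30y - 38xy + 72yz + 48z + 64xz + 12 - 20x - 48x^2)(-8y + 6x + 5z - 1)    [combine like terms]
= -144y^3 + 108xy^2 + 90y^2z - 18y^2 - 240y^2 + 180xy + 150yz - 30y + 304xy^2 - 228x^2y - 190xyz + 38xy - 576y^2z + 432xyz + 360yz^2 - 72yz - 384yz + 288xz + 240z^2 - 48z - 512xyz + 384x^2z + 320xz^2 - 64xz - 96y + 72x + 60z - 12 + 160xy - 120x^2 - 100xz + 20x + 384x^2y - 288x^3 - 240x^2z + 48x^2    [distributive law]
= -144y^3 + 412xy^2 - 486y^2z - 258y^2 + 378xy - 306yz - 126y + 156x^2y - 270xyz + 360yz^2 + 124xz + 240z^2 + 12z + 144x^2z + 320xz^2 + 92x - 12 - 72x^2 - 288x^3    [combine like terms]

-144y^3 + 412xy^2 - 486y^2z - 258y^2 + 378xy - 306yz - 126y + 156x^2y - 270xyz + 360yz^2 + 124xz + 240z^2 + 12z + 144x^2z + 320xz^2 + 92x - 12 - 72x^2 - 288x^3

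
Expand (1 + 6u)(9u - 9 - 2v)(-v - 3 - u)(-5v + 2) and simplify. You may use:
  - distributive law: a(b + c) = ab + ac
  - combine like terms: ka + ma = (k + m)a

-391uv² - 554uv + 288u + 501u²v - 234u² - 71v² - 105v + 54 - 10v³ + 210u²v² + 270u³v - 108u³ - 60uv³

(1 + 6u)(9u - 9 - 2v)(-v - 3 - u)(-5v + 2)
= (9u - 9 - 2v + 54u² - 54u - 12uv)(-v - 3 - u)(-5v + 2)    [distributive law]
= (-45u - 9 - 2v + 54u² - 12uv)(-v - 3 - u)(-5v + 2)    [combine like terms]
= (45uv + 135u + 45u² + 9v + 27 + 9u + 2v² + 6v + 2uv - 54u²v - 162u² - 54u³ + 12uv² + 36uv + 12u²v)(-5v + 2)    [distributive law]
= (83uv + 144u - 117u² + 15v + 27 + 2v² - 42u²v - 54u³ + 12uv²)(-5v + 2)    [combine like terms]
= -415uv² + 166uv - 720uv + 288u + 585u²v - 234u² - 75v² + 30v - 135v + 54 - 10v³ + 4v² + 210u²v² - 84u²v + 270u³v - 108u³ - 60uv³ + 24uv²    [distributive law]
= -391uv² - 554uv + 288u + 501u²v - 234u² - 71v² - 105v + 54 - 10v³ + 210u²v² + 270u³v - 108u³ - 60uv³    [combine like terms]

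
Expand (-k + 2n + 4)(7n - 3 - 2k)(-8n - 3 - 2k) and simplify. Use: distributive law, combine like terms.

(-k + 2n + 4)(7n - 3 - 2k)(-8n - 3 - 2k)
= (-7kn + 3k + 2k² + 14n² - 6n - 4kn + 28n - 12 - 8k)(-8n - 3 - 2k)    [distributive law]
= (-11kn - 5k + 2k² + 14n² + 22n - 12)(-8n - 3 - 2k)    [combine like terms]
= 88kn² + 33kn + 22k²n + 40kn + 15k + 10k² - 16k²n - 6k² - 4k³ - 112n³ - 42n² - 28kn² - 176n² - 66n - 44kn + 96n + 36 + 24k    [distributive law]
= 60kn² + 29kn + 6k²n + 39k + 4k² - 4k³ - 112n³ - 218n² + 30n + 36    [combine like terms]

60kn² + 29kn + 6k²n + 39k + 4k² - 4k³ - 112n³ - 218n² + 30n + 36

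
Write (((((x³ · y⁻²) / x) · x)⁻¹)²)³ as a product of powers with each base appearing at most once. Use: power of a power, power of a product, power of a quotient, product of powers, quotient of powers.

x⁻¹⁸·y¹²

(((((x³ · y⁻²) / x) · x)⁻¹)²)³
= ((((x³ · y⁻²) / x) · x)⁻¹)⁶    [power of a power]
= (((x³ · y⁻²) / x) · x)⁻⁶    [power of a power]
= (((x³ · y⁻²) / x)⁻⁶) · (x⁻⁶)    [power of a product]
= (((x³ · y⁻²)⁻⁶) / (x⁻⁶)) · (x⁻⁶)    [power of a quotient]
= ((((x³)⁻⁶) · ((y⁻²)⁻⁶)) / (x⁻⁶)) · (x⁻⁶)    [power of a product]
= ((x⁻¹⁸ · ((y⁻²)⁻⁶)) / (x⁻⁶)) · (x⁻⁶)    [power of a power]
= ((x⁻¹⁸ · y¹²) / (x⁻⁶)) · (x⁻⁶)    [power of a power]
= x⁻¹⁸·y¹²    [quotient of powers; product of powers]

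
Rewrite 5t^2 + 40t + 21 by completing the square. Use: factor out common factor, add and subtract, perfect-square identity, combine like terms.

5(t + 4)^2 - 59

5t^2 + 40t + 21
= 5(t^2 + 8t) + 21    [factor out 5 from the t-terms]
= 5(t^2 + 8t + 16 - 16) + 21    [add and subtract 16 inside the bracket]
= 5(t + 4)^2 - 80 + 21    [perfect-square identity]
= 5(t + 4)^2 - 59    [combine constants]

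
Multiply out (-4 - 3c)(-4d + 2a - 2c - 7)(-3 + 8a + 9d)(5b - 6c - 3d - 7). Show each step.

(-4 - 3c)(-4d + 2a - 2c - 7)(-3 + 8a + 9d)(5b - 6c - 3d - 7)
= (16d - 8a + 8c + 28 + 12cd - 6ac + 6c^2 + 21c)(-3 + 8a + 9d)(5b - 6c - 3d - 7)    [distributive law]
= (16d - 8a + 29c + 28 + 12cd - 6ac + 6c^2)(-3 + 8a + 9d)(5b - 6c - 3d - 7)    [combine like terms]
= (-48d + 128ad + 144d^2 + 24a - 64a^2 - 72ad - 87c + 232ac + 261cd - 84 + 224a + 252d - 36cd + 96acd + 108cd^2 + 18ac - 48a^2c - 54acd - 18c^2 + 48ac^2 + 54c^2d)(5b - 6c - 3d - 7)    [distributive law]
= (204d + 56ad + 144d^2 + 248a - 64a^2 - 87c + 250ac + 225cd - 84 + 42acd + 108cd^2 - 48a^2c - 18c^2 + 48ac^2 + 54c^2d)(5b - 6c - 3d - 7)    [combine like terms]
= 1020bd - 1224cd - 612d^2 - 1428d + 280abd - 336acd - 168ad^2 - 392ad + 720bd^2 - 864cd^2 - 432d^3 - 1008d^2 + 1240ab - 1488ac - 744ad - 1736a - 320a^2b + 384a^2c + 192a^2d + 448a^2 - 435bc + 522c^2 + 261cd + 609c + 1250abc - 1500ac^2 - 750acd - 1750ac + 1125bcd - 1350c^2d - 675cd^2 - 1575cd - 420b + 504c + 252d + 588 + 210abcd - 252ac^2d - 126acd^2 - 294acd + 540bcd^2 - 648c^2d^2 - 324cd^3 - 756cd^2 - 240a^2bc + 288a^2c^2 + 144a^2cd + 336a^2c - 90bc^2 + 108c^3 + 54c^2d + 126c^2 + 240abc^2 - 288ac^3 - 144ac^2d - 336ac^2 + 270bc^2d - 324c^3d - 162c^2d^2 - 378c^2d    [distributive law]
= 1020bd - 2538cd - 1620d^2 - 1176d + 280abd - 1380acd - 168ad^2 - 1136ad + 720bd^2 - 2295cd^2 - 432d^3 + 1240ab - 3238ac - 1736a - 320a^2b + 720a^2c + 192a^2d + 448a^2 - 435bc + 648c^2 + 1113c + 1250abc - 1836ac^2 + 1125bcd - 1674c^2d - 420b + 588 + 210abcd - 396ac^2d - 126acd^2 + 540bcd^2 - 810c^2d^2 - 324cd^3 - 240a^2bc + 288a^2c^2 + 144a^2cd - 90bc^2 + 108c^3 + 240abc^2 - 288ac^3 + 270bc^2d - 324c^3d    [combine like terms]

1020bd - 2538cd - 1620d^2 - 1176d + 280abd - 1380acd - 168ad^2 - 1136ad + 720bd^2 - 2295cd^2 - 432d^3 + 1240ab - 3238ac - 1736a - 320a^2b + 720a^2c + 192a^2d + 448a^2 - 435bc + 648c^2 + 1113c + 1250abc - 1836ac^2 + 1125bcd - 1674c^2d - 420b + 588 + 210abcd - 396ac^2d - 126acd^2 + 540bcd^2 - 810c^2d^2 - 324cd^3 - 240a^2bc + 288a^2c^2 + 144a^2cd - 90bc^2 + 108c^3 + 240abc^2 - 288ac^3 + 270bc^2d - 324c^3d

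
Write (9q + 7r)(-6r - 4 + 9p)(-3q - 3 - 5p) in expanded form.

(9q + 7r)(-6r - 4 + 9p)(-3q - 3 - 5p)
= (-54qr - 36q + 81pq - 42r^2 - 28r + 63pr)(-3q - 3 - 5p)    [distributive law]
= 162q^2r + 162qr + 270pqr + 108q^2 + 108q + 180pq - 243pq^2 - 243pq - 405p^2q + 126qr^2 + 126r^2 + 210pr^2 + 84qr + 84r + 140pr - 189pqr - 189pr - 315p^2r    [distributive law]
= 162q^2r + 246qr + 81pqr + 108q^2 + 108q - 63pq - 243pq^2 - 405p^2q + 126qr^2 + 126r^2 + 210pr^2 + 84r - 49pr - 315p^2r    [combine like terms]

162q^2r + 246qr + 81pqr + 108q^2 + 108q - 63pq - 243pq^2 - 405p^2q + 126qr^2 + 126r^2 + 210pr^2 + 84r - 49pr - 315p^2r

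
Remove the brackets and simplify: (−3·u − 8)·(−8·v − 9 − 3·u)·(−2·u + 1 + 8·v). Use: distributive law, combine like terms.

(−3·u − 8)·(−8·v − 9 − 3·u)·(−2·u + 1 + 8·v)
= (24·u·v + 27·u + 9·u^2 + 64·v + 72 + 24·u)·(−2·u + 1 + 8·v)    [distributive law]
= (24·u·v + 51·u + 9·u^2 + 64·v + 72)·(−2·u + 1 + 8·v)    [combine like terms]
= −48·u^2·v + 24·u·v + 192·u·v^2 − 102·u^2 + 51·u + 408·u·v − 18·u^3 + 9·u^2 + 72·u^2·v − 128·u·v + 64·v + 512·v^2 − 144·u + 72 + 576·v    [distributive law]
= 24·u^2·v + 304·u·v + 192·u·v^2 − 93·u^2 − 93·u − 18·u^3 + 640·v + 512·v^2 + 72    [combine like terms]

24·u^2·v + 304·u·v + 192·u·v^2 − 93·u^2 − 93·u − 18·u^3 + 640·v + 512·v^2 + 72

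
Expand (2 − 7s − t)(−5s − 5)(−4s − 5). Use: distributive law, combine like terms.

−275s² − 85s + 50 − 140s³ − 20s²t − 45st − 25t

(2 − 7s − t)(−5s − 5)(−4s − 5)
= (−10s − 10 + 35s² + 35s + 5st + 5t)(−4s − 5)    [distributive law]
= (25s − 10 + 35s² + 5st + 5t)(−4s − 5)    [combine like terms]
= −100s² − 125s + 40s + 50 − 140s³ − 175s² − 20s²t − 25st − 20st − 25t    [distributive law]
= −275s² − 85s + 50 − 140s³ − 20s²t − 45st − 25t    [combine like terms]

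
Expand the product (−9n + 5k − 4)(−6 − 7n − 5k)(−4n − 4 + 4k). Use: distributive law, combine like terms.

(−9n + 5k − 4)(−6 − 7n − 5k)(−4n − 4 + 4k)
= (54n + 63n² + 45kn − 30k − 35kn − 25k² + 24 + 28n + 20k)(−4n − 4 + 4k)    [distributive law]
= (82n + 63n² + 10kn − 10k − 25k² + 24)(−4n − 4 + 4k)    [combine like terms]
= −328n² − 328n + 328kn − 252n³ − 252n² + 252kn² − 40kn² − 40kn + 40k²n + 40kn + 40k − 40k² + 100k²n + 100k² − 100k³ − 96n − 96 + 96k    [distributive law]
= −580n² − 424n + 328kn − 252n³ + 212kn² + 140k²n + 136k + 60k² − 100k³ − 96    [combine like terms]

−580n² − 424n + 328kn − 252n³ + 212kn² + 140k²n + 136k + 60k² − 100k³ − 96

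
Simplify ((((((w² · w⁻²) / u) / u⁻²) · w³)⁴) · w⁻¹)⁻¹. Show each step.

u⁻⁴w⁻¹¹

((((((w² · w⁻²) / u) / u⁻²) · w³)⁴) · w⁻¹)⁻¹
= ((((((w² · w⁻²) / u) / u⁻²) · w³)⁴)⁻¹) · ((w⁻¹)⁻¹)    [power of a product]
= (((((w² · w⁻²) / u) / u⁻²) · w³)⁻⁴) · ((w⁻¹)⁻¹)    [power of a power]
= (((((w² · w⁻²) / u) / u⁻²)⁻⁴) · ((w³)⁻⁴)) · ((w⁻¹)⁻¹)    [power of a product]
= (((((w² · w⁻²) / u)⁻⁴) / ((u⁻²)⁻⁴)) · ((w³)⁻⁴)) · ((w⁻¹)⁻¹)    [power of a quotient]
= (((((w² · w⁻²)⁻⁴) / (u⁻⁴)) / ((u⁻²)⁻⁴)) · ((w³)⁻⁴)) · ((w⁻¹)⁻¹)    [power of a quotient]
= ((((((w²)⁻⁴) · ((w⁻²)⁻⁴)) / (u⁻⁴)) / ((u⁻²)⁻⁴)) · ((w³)⁻⁴)) · ((w⁻¹)⁻¹)    [power of a product]
= ((((w⁻⁸ · ((w⁻²)⁻⁴)) / (u⁻⁴)) / ((u⁻²)⁻⁴)) · ((w³)⁻⁴)) · ((w⁻¹)⁻¹)    [power of a power]
= ((((w⁻⁸ · w⁸) / (u⁻⁴)) / ((u⁻²)⁻⁴)) · ((w³)⁻⁴)) · ((w⁻¹)⁻¹)    [power of a power]
= (((w⁰ / (u⁻⁴)) / ((u⁻²)⁻⁴)) · ((w³)⁻⁴)) · ((w⁻¹)⁻¹)    [product of powers]
= (((w⁰ / u⁻⁴) / u⁸) · ((w³)⁻⁴)) · ((w⁻¹)⁻¹)    [power of a power]
= (((w⁰ / u⁻⁴) / u⁸) · w⁻¹²) · ((w⁻¹)⁻¹)    [power of a power]
= (((w⁰ / u⁻⁴) / u⁸) · w⁻¹²) · w    [power of a power]
= u⁻⁴w⁻¹¹    [quotient of powers; product of powers]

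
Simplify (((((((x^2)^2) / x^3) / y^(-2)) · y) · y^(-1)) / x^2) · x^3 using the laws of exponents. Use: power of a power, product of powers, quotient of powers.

x^2y^2

(((((((x^2)^2) / x^3) / y^(-2)) · y) · y^(-1)) / x^2) · x^3
= (((((x^4 / x^3) / y^(-2)) · y) · y^(-1)) / x^2) · x^3    [power of a power]
= ((((x / y^(-2)) · y) · y^(-1)) / x^2) · x^3    [quotient of powers]
= x^2y^2    [quotient of powers; product of powers]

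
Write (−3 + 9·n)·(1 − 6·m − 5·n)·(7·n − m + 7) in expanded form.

(−3 + 9·n)·(1 − 6·m − 5·n)·(7·n − m + 7)
= (−3 + 18·m + 15·n + 9·n − 54·m·n − 45·n^2)·(7·n − m + 7)    [distributive law]
= (−3 + 18·m + 24·n − 54·m·n − 45·n^2)·(7·n − m + 7)    [combine like terms]
= −21·n + 3·m − 21 + 126·m·n − 18·m^2 + 126·m + 168·n^2 − 24·m·n + 168·n − 378·m·n^2 + 54·m^2·n − 378·m·n − 315·n^3 + 45·m·n^2 − 315·n^2    [distributive law]
= 147·n + 129·m − 21 − 276·m·n − 18·m^2 − 147·n^2 − 333·m·n^2 + 54·m^2·n − 315·n^3    [combine like terms]

147·n + 129·m − 21 − 276·m·n − 18·m^2 − 147·n^2 − 333·m·n^2 + 54·m^2·n − 315·n^3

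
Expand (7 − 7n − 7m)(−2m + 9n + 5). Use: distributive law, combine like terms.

−49m + 28n + 35 − 49mn − 63n² + 14m²

(7 − 7n − 7m)(−2m + 9n + 5)
= −14m + 63n + 35 + 14mn − 63n² − 35n + 14m² − 63mn − 35m    [distributive law]
= −49m + 28n + 35 − 49mn − 63n² + 14m²    [combine like terms]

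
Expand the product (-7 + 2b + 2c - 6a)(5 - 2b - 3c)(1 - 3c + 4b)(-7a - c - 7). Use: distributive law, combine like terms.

455a - 917c + 245 - 1678ac + 557c^2 + 1568ab - 178bc + 812b - 438abc - 84bc^2 - 980ab^2 + 104b^2c - 644b^2 + 963ac^2 - 27c^3 + 148ab^2c + 28b^2c^2 + 112ab^3 + 16b^3c + 112b^3 - 78abc^2 - 6bc^3 - 72ac^3 - 18c^4 + 210a^2 - 756a^2c + 756a^2b - 252a^2bc - 336a^2b^2 + 378a^2c^2

(-7 + 2b + 2c - 6a)(5 - 2b - 3c)(1 - 3c + 4b)(-7a - c - 7)
= (-35 + 14b + 21c + 10b - 4b^2 - 6bc + 10c - 4bc - 6c^2 - 30a + 12ab + 18ac)(1 - 3c + 4b)(-7a - c - 7)    [distributive law]
= (-35 + 24b + 31c - 4b^2 - 10bc - 6c^2 - 30a + 12ab + 18ac)(1 - 3c + 4b)(-7a - c - 7)    [combine like terms]
= (-35 + 105c - 140b + 24b - 72bc + 96b^2 + 31c - 93c^2 + 124bc - 4b^2 + 12b^2c - 16b^3 - 10bc + 30bc^2 - 40b^2c - 6c^2 + 18c^3 - 24bc^2 - 30a + 90ac - 120ab + 12ab - 36abc + 48ab^2 + 18ac - 54ac^2 + 72abc)(-7a - c - 7)    [distributive law]
= (-35 + 136c - 116b + 42bc + 92b^2 - 99c^2 - 28b^2c - 16b^3 + 6bc^2 + 18c^3 - 30a + 108ac - 108ab + 36abc + 48ab^2 - 54ac^2)(-7a - c - 7)    [combine like terms]
= 245a + 35c + 245 - 952ac - 136c^2 - 952c + 812ab + 116bc + 812b - 294abc - 42bc^2 - 294bc - 644ab^2 - 92b^2c - 644b^2 + 693ac^2 + 99c^3 + 693c^2 + 196ab^2c + 28b^2c^2 + 196b^2c + 112ab^3 + 16b^3c + 112b^3 - 42abc^2 - 6bc^3 - 42bc^2 - 126ac^3 - 18c^4 - 126c^3 + 210a^2 + 30ac + 210a - 756a^2c - 108ac^2 - 756ac + 756a^2b + 108abc + 756ab - 252a^2bc - 36abc^2 - 252abc - 336a^2b^2 - 48ab^2c - 336ab^2 + 378a^2c^2 + 54ac^3 + 378ac^2    [distributive law]
= 455a - 917c + 245 - 1678ac + 557c^2 + 1568ab - 178bc + 812b - 438abc - 84bc^2 - 980ab^2 + 104b^2c - 644b^2 + 963ac^2 - 27c^3 + 148ab^2c + 28b^2c^2 + 112ab^3 + 16b^3c + 112b^3 - 78abc^2 - 6bc^3 - 72ac^3 - 18c^4 + 210a^2 - 756a^2c + 756a^2b - 252a^2bc - 336a^2b^2 + 378a^2c^2    [combine like terms]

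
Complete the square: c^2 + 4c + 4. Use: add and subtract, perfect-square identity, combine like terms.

(c + 2)^2

c^2 + 4c + 4
= c^2 + 4c + 4 - 4 + 4    [add and subtract 4]
= (c + 2)^2 - 4 + 4    [perfect-square identity]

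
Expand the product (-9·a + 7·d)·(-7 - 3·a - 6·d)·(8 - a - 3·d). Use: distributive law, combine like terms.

504·a + 153·a^2 + 124·a·d - 27·a^3 - 114·a^2·d - 57·a·d^2 - 392·d - 189·d^2 + 126·d^3

(-9·a + 7·d)·(-7 - 3·a - 6·d)·(8 - a - 3·d)
= (63·a + 27·a^2 + 54·a·d - 49·d - 21·a·d - 42·d^2)·(8 - a - 3·d)    [distributive law]
= (63·a + 27·a^2 + 33·a·d - 49·d - 42·d^2)·(8 - a - 3·d)    [combine like terms]
= 504·a - 63·a^2 - 189·a·d + 216·a^2 - 27·a^3 - 81·a^2·d + 264·a·d - 33·a^2·d - 99·a·d^2 - 392·d + 49·a·d + 147·d^2 - 336·d^2 + 42·a·d^2 + 126·d^3    [distributive law]
= 504·a + 153·a^2 + 124·a·d - 27·a^3 - 114·a^2·d - 57·a·d^2 - 392·d - 189·d^2 + 126·d^3    [combine like terms]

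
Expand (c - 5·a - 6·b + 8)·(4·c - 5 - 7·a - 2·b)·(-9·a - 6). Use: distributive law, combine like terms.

(c - 5·a - 6·b + 8)·(4·c - 5 - 7·a - 2·b)·(-9·a - 6)
= (4·c^2 - 5·c - 7·a·c - 2·b·c - 20·a·c + 25·a + 35·a^2 + 10·a·b - 24·b·c + 30·b + 42·a·b + 12·b^2 + 32·c - 40 - 56·a - 16·b)·(-9·a - 6)    [distributive law]
= (4·c^2 + 27·c - 27·a·c - 26·b·c - 31·a + 35·a^2 + 52·a·b + 14·b + 12·b^2 - 40)·(-9·a - 6)    [combine like terms]
= -36·a·c^2 - 24·c^2 - 243·a·c - 162·c + 243·a^2·c + 162·a·c + 234·a·b·c + 156·b·c + 279·a^2 + 186·a - 315·a^3 - 210·a^2 - 468·a^2·b - 312·a·b - 126·a·b - 84·b - 108·a·b^2 - 72·b^2 + 360·a + 240    [distributive law]
= -36·a·c^2 - 24·c^2 - 81·a·c - 162·c + 243·a^2·c + 234·a·b·c + 156·b·c + 69·a^2 + 546·a - 315·a^3 - 468·a^2·b - 438·a·b - 84·b - 108·a·b^2 - 72·b^2 + 240    [combine like terms]

-36·a·c^2 - 24·c^2 - 81·a·c - 162·c + 243·a^2·c + 234·a·b·c + 156·b·c + 69·a^2 + 546·a - 315·a^3 - 468·a^2·b - 438·a·b - 84·b - 108·a·b^2 - 72·b^2 + 240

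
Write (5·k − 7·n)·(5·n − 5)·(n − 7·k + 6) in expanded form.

(5·k − 7·n)·(5·n − 5)·(n − 7·k + 6)
= (25·k·n − 25·k − 35·n^2 + 35·n)·(n − 7·k + 6)    [distributive law]
= 25·k·n^2 − 175·k^2·n + 150·k·n − 25·k·n + 175·k^2 − 150·k − 35·n^3 + 245·k·n^2 − 210·n^2 + 35·n^2 − 245·k·n + 210·n    [distributive law]
= 270·k·n^2 − 175·k^2·n − 120·k·n + 175·k^2 − 150·k − 35·n^3 − 175·n^2 + 210·n    [combine like terms]

270·k·n^2 − 175·k^2·n − 120·k·n + 175·k^2 − 150·k − 35·n^3 − 175·n^2 + 210·n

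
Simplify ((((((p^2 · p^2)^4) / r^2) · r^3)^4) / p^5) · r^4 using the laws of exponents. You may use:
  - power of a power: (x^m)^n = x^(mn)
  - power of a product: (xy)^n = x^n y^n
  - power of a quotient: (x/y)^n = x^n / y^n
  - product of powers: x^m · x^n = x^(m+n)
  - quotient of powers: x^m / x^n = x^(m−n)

p^59r^8

((((((p^2 · p^2)^4) / r^2) · r^3)^4) / p^5) · r^4
= ((((((p^2 · p^2)^4) / r^2)^4) · ((r^3)^4)) / p^5) · r^4    [power of a product]
= ((((((p^2 · p^2)^4)^4) / ((r^2)^4)) · ((r^3)^4)) / p^5) · r^4    [power of a quotient]
= (((((p^2 · p^2)^16) / ((r^2)^4)) · ((r^3)^4)) / p^5) · r^4    [power of a power]
= ((((((p^2)^16) · ((p^2)^16)) / ((r^2)^4)) · ((r^3)^4)) / p^5) · r^4    [power of a product]
= ((((p^32 · ((p^2)^16)) / ((r^2)^4)) · ((r^3)^4)) / p^5) · r^4    [power of a power]
= ((((p^32 · p^32) / ((r^2)^4)) · ((r^3)^4)) / p^5) · r^4    [power of a power]
= (((p^64 / ((r^2)^4)) · ((r^3)^4)) / p^5) · r^4    [product of powers]
= (((p^64 / r^8) · ((r^3)^4)) / p^5) · r^4    [power of a power]
= (((p^64 / r^8) · r^12) / p^5) · r^4    [power of a power]
= p^59r^8    [quotient of powers; product of powers]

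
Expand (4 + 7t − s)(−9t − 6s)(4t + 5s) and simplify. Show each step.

(4 + 7t − s)(−9t − 6s)(4t + 5s)
= (−36t − 24s − 63t^2 − 42st + 9st + 6s^2)(4t + 5s)    [distributive law]
= (−36t − 24s − 63t^2 − 33st + 6s^2)(4t + 5s)    [combine like terms]
= −144t^2 − 180st − 96st − 120s^2 − 252t^3 − 315st^2 − 132st^2 − 165s^2t + 24s^2t + 30s^3    [distributive law]
= −144t^2 − 276st − 120s^2 − 252t^3 − 447st^2 − 141s^2t + 30s^3    [combine like terms]

−144t^2 − 276st − 120s^2 − 252t^3 − 447st^2 − 141s^2t + 30s^3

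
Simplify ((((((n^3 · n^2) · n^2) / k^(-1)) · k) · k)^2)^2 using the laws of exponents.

((((((n^3 · n^2) · n^2) / k^(-1)) · k) · k)^2)^2
= (((((n^3 · n^2) · n^2) / k^(-1)) · k) · k)^4    [power of a power]
= (((((n^3 · n^2) · n^2) / k^(-1)) · k)^4) · (k^4)    [power of a product]
= (((((n^3 · n^2) · n^2) / k^(-1))^4) · (k^4)) · (k^4)    [power of a product]
= (((((n^3 · n^2) · n^2)^4) / ((k^(-1))^4)) · (k^4)) · (k^4)    [power of a quotient]
= (((((n^3 · n^2)^4) · ((n^2)^4)) / ((k^(-1))^4)) · (k^4)) · (k^4)    [power of a product]
= ((((((n^3)^4) · ((n^2)^4)) · ((n^2)^4)) / ((k^(-1))^4)) · (k^4)) · (k^4)    [power of a product]
= ((((n^12 · ((n^2)^4)) · ((n^2)^4)) / ((k^(-1))^4)) · (k^4)) · (k^4)    [power of a power]
= ((((n^12 · n^8) · ((n^2)^4)) / ((k^(-1))^4)) · (k^4)) · (k^4)    [power of a power]
= (((n^20 · ((n^2)^4)) / ((k^(-1))^4)) · (k^4)) · (k^4)    [product of powers]
= (((n^20 · n^8) / ((k^(-1))^4)) · (k^4)) · (k^4)    [power of a power]
= ((n^28 / ((k^(-1))^4)) · (k^4)) · (k^4)    [product of powers]
= ((n^28 / k^(-4)) · (k^4)) · (k^4)    [power of a power]
= k^12n^28    [quotient of powers; product of powers]

k^12n^28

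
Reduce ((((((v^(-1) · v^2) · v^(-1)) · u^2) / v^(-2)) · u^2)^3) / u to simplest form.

u^11v^6

((((((v^(-1) · v^2) · v^(-1)) · u^2) / v^(-2)) · u^2)^3) / u
= ((((((v^(-1) · v^2) · v^(-1)) · u^2) / v^(-2))^3) · ((u^2)^3)) / u    [power of a product]
= ((((((v^(-1) · v^2) · v^(-1)) · u^2)^3) / ((v^(-2))^3)) · ((u^2)^3)) / u    [power of a quotient]
= ((((((v^(-1) · v^2) · v^(-1))^3) · ((u^2)^3)) / ((v^(-2))^3)) · ((u^2)^3)) / u    [power of a product]
= ((((((v^(-1) · v^2)^3) · ((v^(-1))^3)) · ((u^2)^3)) / ((v^(-2))^3)) · ((u^2)^3)) / u    [power of a product]
= (((((((v^(-1))^3) · ((v^2)^3)) · ((v^(-1))^3)) · ((u^2)^3)) / ((v^(-2))^3)) · ((u^2)^3)) / u    [power of a product]
= (((((v^(-3) · ((v^2)^3)) · ((v^(-1))^3)) · ((u^2)^3)) / ((v^(-2))^3)) · ((u^2)^3)) / u    [power of a power]
= (((((v^(-3) · v^6) · ((v^(-1))^3)) · ((u^2)^3)) / ((v^(-2))^3)) · ((u^2)^3)) / u    [power of a power]
= ((((v^3 · ((v^(-1))^3)) · ((u^2)^3)) / ((v^(-2))^3)) · ((u^2)^3)) / u    [product of powers]
= ((((v^3 · v^(-3)) · ((u^2)^3)) / ((v^(-2))^3)) · ((u^2)^3)) / u    [power of a power]
= (((v^0 · ((u^2)^3)) / ((v^(-2))^3)) · ((u^2)^3)) / u    [product of powers]
= (((v^0 · u^6) / ((v^(-2))^3)) · ((u^2)^3)) / u    [power of a power]
= (((v^0 · u^6) / v^(-6)) · ((u^2)^3)) / u    [power of a power]
= (((v^0 · u^6) / v^(-6)) · u^6) / u    [power of a power]
= u^11v^6    [quotient of powers; product of powers]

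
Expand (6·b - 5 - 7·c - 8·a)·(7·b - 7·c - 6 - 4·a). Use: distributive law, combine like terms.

(6·b - 5 - 7·c - 8·a)·(7·b - 7·c - 6 - 4·a)
= 42·b^2 - 42·b·c - 36·b - 24·a·b - 35·b + 35·c + 30 + 20·a - 49·b·c + 49·c^2 + 42·c + 28·a·c - 56·a·b + 56·a·c + 48·a + 32·a^2    [distributive law]
= 42·b^2 - 91·b·c - 71·b - 80·a·b + 77·c + 30 + 68·a + 49·c^2 + 84·a·c + 32·a^2    [combine like terms]

42·b^2 - 91·b·c - 71·b - 80·a·b + 77·c + 30 + 68·a + 49·c^2 + 84·a·c + 32·a^2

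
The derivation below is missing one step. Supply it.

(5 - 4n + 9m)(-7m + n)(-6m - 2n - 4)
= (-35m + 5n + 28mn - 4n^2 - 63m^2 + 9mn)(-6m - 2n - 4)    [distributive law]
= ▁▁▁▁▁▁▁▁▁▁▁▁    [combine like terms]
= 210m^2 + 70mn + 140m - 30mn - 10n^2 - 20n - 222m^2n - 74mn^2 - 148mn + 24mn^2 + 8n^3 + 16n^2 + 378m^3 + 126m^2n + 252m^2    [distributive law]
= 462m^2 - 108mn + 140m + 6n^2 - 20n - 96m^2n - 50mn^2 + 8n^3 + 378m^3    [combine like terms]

Applying combine like terms to the line above:

(-35m + 5n + 37mn - 4n^2 - 63m^2)(-6m - 2n - 4)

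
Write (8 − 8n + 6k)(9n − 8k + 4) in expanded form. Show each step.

40n − 40k + 32 − 72n² + 118kn − 48k²

(8 − 8n + 6k)(9n − 8k + 4)
= 72n − 64k + 32 − 72n² + 64kn − 32n + 54kn − 48k² + 24k    [distributive law]
= 40n − 40k + 32 − 72n² + 118kn − 48k²    [combine like terms]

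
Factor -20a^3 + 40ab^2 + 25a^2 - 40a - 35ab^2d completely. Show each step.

-20a^3 + 40ab^2 + 25a^2 - 40a - 35ab^2d
= 5(-4a^3 + 8ab^2 + 5a^2 - 8a - 7ab^2d)    [factor out 5]
= 5a(-4a^2 + 8b^2 + 5a - 8 - 7b^2d)    [factor out a]

5a(-4a^2 + 8b^2 + 5a - 8 - 7b^2d)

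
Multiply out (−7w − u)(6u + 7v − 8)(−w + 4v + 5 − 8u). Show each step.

42uw^2 + 231uvw − 666uw + 342u^2w + 49vw^2 − 196v^2w − 21vw − 56w^2 + 280w + 32u^2v − 94u^2 + 48u^3 − 28uv^2 − 3uv + 40u

(−7w − u)(6u + 7v − 8)(−w + 4v + 5 − 8u)
= (−42uw − 49vw + 56w − 6u^2 − 7uv + 8u)(−w + 4v + 5 − 8u)    [distributive law]
= 42uw^2 − 168uvw − 210uw + 336u^2w + 49vw^2 − 196v^2w − 245vw + 392uvw − 56w^2 + 224vw + 280w − 448uw + 6u^2w − 24u^2v − 30u^2 + 48u^3 + 7uvw − 28uv^2 − 35uv + 56u^2v − 8uw + 32uv + 40u − 64u^2    [distributive law]
= 42uw^2 + 231uvw − 666uw + 342u^2w + 49vw^2 − 196v^2w − 21vw − 56w^2 + 280w + 32u^2v − 94u^2 + 48u^3 − 28uv^2 − 3uv + 40u    [combine like terms]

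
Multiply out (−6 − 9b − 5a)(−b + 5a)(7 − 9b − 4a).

42b + 9b^2 − 34ab − 210a − 55a^2 − 81b^3 + 324ab^2 + 385a^2b + 100a^3

(−6 − 9b − 5a)(−b + 5a)(7 − 9b − 4a)
= (6b − 30a + 9b^2 − 45ab + 5ab − 25a^2)(7 − 9b − 4a)    [distributive law]
= (6b − 30a + 9b^2 − 40ab − 25a^2)(7 − 9b − 4a)    [combine like terms]
= 42b − 54b^2 − 24ab − 210a + 270ab + 120a^2 + 63b^2 − 81b^3 − 36ab^2 − 280ab + 360ab^2 + 160a^2b − 175a^2 + 225a^2b + 100a^3    [distributive law]
= 42b + 9b^2 − 34ab − 210a − 55a^2 − 81b^3 + 324ab^2 + 385a^2b + 100a^3    [combine like terms]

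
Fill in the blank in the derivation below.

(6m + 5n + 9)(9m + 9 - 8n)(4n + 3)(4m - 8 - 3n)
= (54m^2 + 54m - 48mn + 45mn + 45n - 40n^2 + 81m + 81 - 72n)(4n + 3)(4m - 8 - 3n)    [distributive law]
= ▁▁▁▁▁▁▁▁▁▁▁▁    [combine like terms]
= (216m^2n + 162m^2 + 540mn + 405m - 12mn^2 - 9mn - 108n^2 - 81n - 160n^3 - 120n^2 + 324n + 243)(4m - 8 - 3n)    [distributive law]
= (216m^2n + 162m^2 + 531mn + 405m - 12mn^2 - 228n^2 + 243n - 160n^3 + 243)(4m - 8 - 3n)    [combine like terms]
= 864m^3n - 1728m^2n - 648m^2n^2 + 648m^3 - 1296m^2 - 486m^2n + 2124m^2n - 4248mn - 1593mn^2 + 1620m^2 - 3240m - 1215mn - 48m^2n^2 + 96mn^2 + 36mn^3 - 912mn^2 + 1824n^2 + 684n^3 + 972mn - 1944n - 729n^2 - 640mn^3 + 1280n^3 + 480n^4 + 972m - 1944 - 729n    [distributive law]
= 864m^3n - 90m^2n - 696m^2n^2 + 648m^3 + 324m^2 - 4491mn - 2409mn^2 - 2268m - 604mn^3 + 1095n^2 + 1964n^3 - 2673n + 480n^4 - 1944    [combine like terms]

Applying combine like terms to the line above:

(54m^2 + 135m - 3mn - 27n - 40n^2 + 81)(4n + 3)(4m - 8 - 3n)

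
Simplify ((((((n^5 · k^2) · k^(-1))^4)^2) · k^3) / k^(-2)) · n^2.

((((((n^5 · k^2) · k^(-1))^4)^2) · k^3) / k^(-2)) · n^2
= (((((n^5 · k^2) · k^(-1))^8) · k^3) / k^(-2)) · n^2    [power of a power]
= (((((n^5 · k^2)^8) · ((k^(-1))^8)) · k^3) / k^(-2)) · n^2    [power of a product]
= ((((((n^5)^8) · ((k^2)^8)) · ((k^(-1))^8)) · k^3) / k^(-2)) · n^2    [power of a product]
= ((((n^40 · ((k^2)^8)) · ((k^(-1))^8)) · k^3) / k^(-2)) · n^2    [power of a power]
= ((((n^40 · k^16) · ((k^(-1))^8)) · k^3) / k^(-2)) · n^2    [power of a power]
= ((((n^40 · k^16) · k^(-8)) · k^3) / k^(-2)) · n^2    [power of a power]
= k^13n^42    [quotient of powers; product of powers]

k^13n^42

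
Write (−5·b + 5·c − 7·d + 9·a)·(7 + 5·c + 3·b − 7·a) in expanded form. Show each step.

−35·b − 10·b·c − 15·b^2 + 62·a·b + 35·c + 25·c^2 + 10·a·c − 49·d − 35·c·d − 21·b·d + 49·a·d + 63·a − 63·a^2

(−5·b + 5·c − 7·d + 9·a)·(7 + 5·c + 3·b − 7·a)
= −35·b − 25·b·c − 15·b^2 + 35·a·b + 35·c + 25·c^2 + 15·b·c − 35·a·c − 49·d − 35·c·d − 21·b·d + 49·a·d + 63·a + 45·a·c + 27·a·b − 63·a^2    [distributive law]
= −35·b − 10·b·c − 15·b^2 + 62·a·b + 35·c + 25·c^2 + 10·a·c − 49·d − 35·c·d − 21·b·d + 49·a·d + 63·a − 63·a^2    [combine like terms]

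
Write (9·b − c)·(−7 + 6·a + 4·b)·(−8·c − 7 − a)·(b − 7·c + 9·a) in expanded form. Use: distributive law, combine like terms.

2296·b^2·c − 3780·b·c^2 + 7028·a·b·c + 441·b^2 − 3136·b·c + 3969·a·b − 2583·a·b^2 − 2835·a^2·b − 2768·a·b^2·c + 3332·a·b·c^2 − 3468·a^2·b·c − 378·a^2·b^2 − 486·a^3·b − 288·b^3·c + 2048·b^2·c^2 − 252·b^3 − 36·a·b^3 + 392·c^3 − 749·a·c^2 + 343·c^2 − 441·a·c + 315·a^2·c − 336·a·c^3 + 390·a^2·c^2 + 54·a^3·c − 224·b·c^3

(9·b − c)·(−7 + 6·a + 4·b)·(−8·c − 7 − a)·(b − 7·c + 9·a)
= (−63·b + 54·a·b + 36·b^2 + 7·c − 6·a·c − 4·b·c)·(−8·c − 7 − a)·(b − 7·c + 9·a)    [distributive law]
= (504·b·c + 441·b + 63·a·b − 432·a·b·c − 378·a·b − 54·a^2·b − 288·b^2·c − 252·b^2 − 36·a·b^2 − 56·c^2 − 49·c − 7·a·c + 48·a·c^2 + 42·a·c + 6·a^2·c + 32·b·c^2 + 28·b·c + 4·a·b·c)·(b − 7·c + 9·a)    [distributive law]
= (532·b·c + 441·b − 315·a·b − 428·a·b·c − 54·a^2·b − 288·b^2·c − 252·b^2 − 36·a·b^2 − 56·c^2 − 49·c + 35·a·c + 48·a·c^2 + 6·a^2·c + 32·b·c^2)·(b − 7·c + 9·a)    [combine like terms]
= 532·b^2·c − 3724·b·c^2 + 4788·a·b·c + 441·b^2 − 3087·b·c + 3969·a·b − 315·a·b^2 + 2205·a·b·c − 2835·a^2·b − 428·a·b^2·c + 2996·a·b·c^2 − 3852·a^2·b·c − 54·a^2·b^2 + 378·a^2·b·c − 486·a^3·b − 288·b^3·c + 2016·b^2·c^2 − 2592·a·b^2·c − 252·b^3 + 1764·b^2·c − 2268·a·b^2 − 36·a·b^3 + 252·a·b^2·c − 324·a^2·b^2 − 56·b·c^2 + 392·c^3 − 504·a·c^2 − 49·b·c + 343·c^2 − 441·a·c + 35·a·b·c − 245·a·c^2 + 315·a^2·c + 48·a·b·c^2 − 336·a·c^3 + 432·a^2·c^2 + 6·a^2·b·c − 42·a^2·c^2 + 54·a^3·c + 32·b^2·c^2 − 224·b·c^3 + 288·a·b·c^2    [distributive law]
= 2296·b^2·c − 3780·b·c^2 + 7028·a·b·c + 441·b^2 − 3136·b·c + 3969·a·b − 2583·a·b^2 − 2835·a^2·b − 2768·a·b^2·c + 3332·a·b·c^2 − 3468·a^2·b·c − 378·a^2·b^2 − 486·a^3·b − 288·b^3·c + 2048·b^2·c^2 − 252·b^3 − 36·a·b^3 + 392·c^3 − 749·a·c^2 + 343·c^2 − 441·a·c + 315·a^2·c − 336·a·c^3 + 390·a^2·c^2 + 54·a^3·c − 224·b·c^3    [combine like terms]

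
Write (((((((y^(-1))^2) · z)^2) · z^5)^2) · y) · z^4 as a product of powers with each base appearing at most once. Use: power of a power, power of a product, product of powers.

y^(-7)z^18

(((((((y^(-1))^2) · z)^2) · z^5)^2) · y) · z^4
= (((((((y^(-1))^2) · z)^2)^2) · ((z^5)^2)) · y) · z^4    [power of a product]
= ((((((y^(-1))^2) · z)^4) · ((z^5)^2)) · y) · z^4    [power of a power]
= ((((((y^(-1))^2)^4) · (z^4)) · ((z^5)^2)) · y) · z^4    [power of a product]
= (((((y^(-1))^8) · (z^4)) · ((z^5)^2)) · y) · z^4    [power of a power]
= (((y^(-8) · (z^4)) · ((z^5)^2)) · y) · z^4    [power of a power]
= (((y^(-8) · z^4) · z^10) · y) · z^4    [power of a power]
= y^(-7)z^18    [product of powers]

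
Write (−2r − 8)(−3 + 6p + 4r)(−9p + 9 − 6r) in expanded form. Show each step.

414pr − 378r + 84r^2 + 108p^2r + 144pr^2 + 48r^3 − 648p + 216 + 432p^2

(−2r − 8)(−3 + 6p + 4r)(−9p + 9 − 6r)
= (6r − 12pr − 8r^2 + 24 − 48p − 32r)(−9p + 9 − 6r)    [distributive law]
= (−26r − 12pr − 8r^2 + 24 − 48p)(−9p + 9 − 6r)    [combine like terms]
= 234pr − 234r + 156r^2 + 108p^2r − 108pr + 72pr^2 + 72pr^2 − 72r^2 + 48r^3 − 216p + 216 − 144r + 432p^2 − 432p + 288pr    [distributive law]
= 414pr − 378r + 84r^2 + 108p^2r + 144pr^2 + 48r^3 − 648p + 216 + 432p^2    [combine like terms]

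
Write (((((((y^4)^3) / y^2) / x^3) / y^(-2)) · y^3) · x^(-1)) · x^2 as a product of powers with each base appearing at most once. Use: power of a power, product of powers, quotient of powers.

x^(-2)·y^15

(((((((y^4)^3) / y^2) / x^3) / y^(-2)) · y^3) · x^(-1)) · x^2
= (((((y^12 / y^2) / x^3) / y^(-2)) · y^3) · x^(-1)) · x^2    [power of a power]
= ((((y^10 / x^3) / y^(-2)) · y^3) · x^(-1)) · x^2    [quotient of powers]
= x^(-2)·y^15    [quotient of powers; product of powers]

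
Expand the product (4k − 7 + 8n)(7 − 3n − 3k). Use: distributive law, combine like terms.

49k − 36kn − 12k^2 − 49 + 77n − 24n^2

(4k − 7 + 8n)(7 − 3n − 3k)
= 28k − 12kn − 12k^2 − 49 + 21n + 21k + 56n − 24n^2 − 24kn    [distributive law]
= 49k − 36kn − 12k^2 − 49 + 77n − 24n^2    [combine like terms]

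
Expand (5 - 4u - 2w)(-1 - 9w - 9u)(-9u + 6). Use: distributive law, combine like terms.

(5 - 4u - 2w)(-1 - 9w - 9u)(-9u + 6)
= (-5 - 45w - 45u + 4u + 36uw + 36u^2 + 2w + 18w^2 + 18uw)(-9u + 6)    [distributive law]
= (-5 - 43w - 41u + 54uw + 36u^2 + 18w^2)(-9u + 6)    [combine like terms]
= 45u - 30 + 387uw - 258w + 369u^2 - 246u - 486u^2w + 324uw - 324u^3 + 216u^2 - 162uw^2 + 108w^2    [distributive law]
= -201u - 30 + 711uw - 258w + 585u^2 - 486u^2w - 324u^3 - 162uw^2 + 108w^2    [combine like terms]

-201u - 30 + 711uw - 258w + 585u^2 - 486u^2w - 324u^3 - 162uw^2 + 108w^2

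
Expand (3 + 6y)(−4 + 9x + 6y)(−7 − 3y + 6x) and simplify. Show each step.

84 + 78y − 261x − 495xy + 162x^2 − 234y^2 + 54xy^2 + 324x^2y − 108y^3

(3 + 6y)(−4 + 9x + 6y)(−7 − 3y + 6x)
= (−12 + 27x + 18y − 24y + 54xy + 36y^2)(−7 − 3y + 6x)    [distributive law]
= (−12 + 27x − 6y + 54xy + 36y^2)(−7 − 3y + 6x)    [combine like terms]
= 84 + 36y − 72x − 189x − 81xy + 162x^2 + 42y + 18y^2 − 36xy − 378xy − 162xy^2 + 324x^2y − 252y^2 − 108y^3 + 216xy^2    [distributive law]
= 84 + 78y − 261x − 495xy + 162x^2 − 234y^2 + 54xy^2 + 324x^2y − 108y^3    [combine like terms]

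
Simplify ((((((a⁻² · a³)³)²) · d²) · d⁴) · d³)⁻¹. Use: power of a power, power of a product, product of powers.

((((((a⁻² · a³)³)²) · d²) · d⁴) · d³)⁻¹
= ((((((a⁻² · a³)³)²) · d²) · d⁴)⁻¹) · ((d³)⁻¹)    [power of a product]
= ((((((a⁻² · a³)³)²) · d²)⁻¹) · ((d⁴)⁻¹)) · ((d³)⁻¹)    [power of a product]
= ((((((a⁻² · a³)³)²)⁻¹) · ((d²)⁻¹)) · ((d⁴)⁻¹)) · ((d³)⁻¹)    [power of a product]
= (((((a⁻² · a³)³)⁻²) · ((d²)⁻¹)) · ((d⁴)⁻¹)) · ((d³)⁻¹)    [power of a power]
= ((((a⁻² · a³)⁻⁶) · ((d²)⁻¹)) · ((d⁴)⁻¹)) · ((d³)⁻¹)    [power of a power]
= (((((a⁻²)⁻⁶) · ((a³)⁻⁶)) · ((d²)⁻¹)) · ((d⁴)⁻¹)) · ((d³)⁻¹)    [power of a product]
= (((a¹² · ((a³)⁻⁶)) · ((d²)⁻¹)) · ((d⁴)⁻¹)) · ((d³)⁻¹)    [power of a power]
= (((a¹² · a⁻¹⁸) · ((d²)⁻¹)) · ((d⁴)⁻¹)) · ((d³)⁻¹)    [power of a power]
= ((a⁻⁶ · ((d²)⁻¹)) · ((d⁴)⁻¹)) · ((d³)⁻¹)    [product of powers]
= ((a⁻⁶ · d⁻²) · ((d⁴)⁻¹)) · ((d³)⁻¹)    [power of a power]
= ((a⁻⁶ · d⁻²) · d⁻⁴) · ((d³)⁻¹)    [power of a power]
= ((a⁻⁶ · d⁻²) · d⁻⁴) · d⁻³    [power of a power]
= a⁻⁶d⁻⁹    [product of powers]

a⁻⁶d⁻⁹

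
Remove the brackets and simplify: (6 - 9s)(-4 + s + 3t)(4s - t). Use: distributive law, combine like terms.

-96s + 24t + 168s^2 + 30st - 18t^2 - 36s^3 - 99s^2t + 27st^2

(6 - 9s)(-4 + s + 3t)(4s - t)
= (-24 + 6s + 18t + 36s - 9s^2 - 27st)(4s - t)    [distributive law]
= (-24 + 42s + 18t - 9s^2 - 27st)(4s - t)    [combine like terms]
= -96s + 24t + 168s^2 - 42st + 72st - 18t^2 - 36s^3 + 9s^2t - 108s^2t + 27st^2    [distributive law]
= -96s + 24t + 168s^2 + 30st - 18t^2 - 36s^3 - 99s^2t + 27st^2    [combine like terms]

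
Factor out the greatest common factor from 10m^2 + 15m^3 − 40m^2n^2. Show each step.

5m^2(2 + 3m − 8n^2)

10m^2 + 15m^3 − 40m^2n^2
= 5(2m^2 + 3m^3 − 8m^2n^2)    [factor out 5]
= 5m^2(2 + 3m − 8n^2)    [factor out m^2]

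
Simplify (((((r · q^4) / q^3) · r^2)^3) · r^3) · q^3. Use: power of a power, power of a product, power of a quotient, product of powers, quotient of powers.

q^6r^12

(((((r · q^4) / q^3) · r^2)^3) · r^3) · q^3
= (((((r · q^4) / q^3)^3) · ((r^2)^3)) · r^3) · q^3    [power of a product]
= (((((r · q^4)^3) / ((q^3)^3)) · ((r^2)^3)) · r^3) · q^3    [power of a quotient]
= (((((r^3) · ((q^4)^3)) / ((q^3)^3)) · ((r^2)^3)) · r^3) · q^3    [power of a product]
= ((((r^3 · q^12) / ((q^3)^3)) · ((r^2)^3)) · r^3) · q^3    [power of a power]
= ((((r^3 · q^12) / q^9) · ((r^2)^3)) · r^3) · q^3    [power of a power]
= ((((r^3 · q^12) / q^9) · r^6) · r^3) · q^3    [power of a power]
= q^6r^12    [quotient of powers; product of powers]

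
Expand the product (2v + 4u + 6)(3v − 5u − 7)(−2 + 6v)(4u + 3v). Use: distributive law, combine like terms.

(2v + 4u + 6)(3v − 5u − 7)(−2 + 6v)(4u + 3v)
= (6v^2 − 10uv − 14v + 12uv − 20u^2 − 28u + 18v − 30u − 42)(−2 + 6v)(4u + 3v)    [distributive law]
= (6v^2 + 2uv + 4v − 20u^2 − 58u − 42)(−2 + 6v)(4u + 3v)    [combine like terms]
= (−12v^2 + 36v^3 − 4uv + 12uv^2 − 8v + 24v^2 + 40u^2 − 120u^2v + 116u − 348uv + 84 − 252v)(4u + 3v)    [distributive law]
= (12v^2 + 36v^3 − 352uv + 12uv^2 − 260v + 40u^2 − 120u^2v + 116u + 84)(4u + 3v)    [combine like terms]
= 48uv^2 + 36v^3 + 144uv^3 + 108v^4 − 1408u^2v − 1056uv^2 + 48u^2v^2 + 36uv^3 − 1040uv − 780v^2 + 160u^3 + 120u^2v − 480u^3v − 360u^2v^2 + 464u^2 + 348uv + 336u + 252v    [distributive law]
= −1008uv^2 + 36v^3 + 180uv^3 + 108v^4 − 1288u^2v − 312u^2v^2 − 692uv − 780v^2 + 160u^3 − 480u^3v + 464u^2 + 336u + 252v    [combine like terms]

−1008uv^2 + 36v^3 + 180uv^3 + 108v^4 − 1288u^2v − 312u^2v^2 − 692uv − 780v^2 + 160u^3 − 480u^3v + 464u^2 + 336u + 252v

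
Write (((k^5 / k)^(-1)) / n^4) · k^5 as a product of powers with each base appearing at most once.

(((k^5 / k)^(-1)) / n^4) · k^5
= ((((k^5)^(-1)) / (k^(-1))) / n^4) · k^5    [power of a quotient]
= ((k^(-5) / (k^(-1))) / n^4) · k^5    [power of a power]
= (k^(-4) / n^4) · k^5    [quotient of powers]
= k·n^(-4)    [quotient of powers; product of powers]

k·n^(-4)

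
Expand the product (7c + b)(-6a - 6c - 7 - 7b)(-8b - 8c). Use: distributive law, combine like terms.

384abc + 336ac^2 + 776bc^2 + 336c^3 + 448bc + 392c^2 + 496b^2c + 48ab^2 + 56b^2 + 56b^3

(7c + b)(-6a - 6c - 7 - 7b)(-8b - 8c)
= (-42ac - 42c^2 - 49c - 49bc - 6ab - 6bc - 7b - 7b^2)(-8b - 8c)    [distributive law]
= (-42ac - 42c^2 - 49c - 55bc - 6ab - 7b - 7b^2)(-8b - 8c)    [combine like terms]
= 336abc + 336ac^2 + 336bc^2 + 336c^3 + 392bc + 392c^2 + 440b^2c + 440bc^2 + 48ab^2 + 48abc + 56b^2 + 56bc + 56b^3 + 56b^2c    [distributive law]
= 384abc + 336ac^2 + 776bc^2 + 336c^3 + 448bc + 392c^2 + 496b^2c + 48ab^2 + 56b^2 + 56b^3    [combine like terms]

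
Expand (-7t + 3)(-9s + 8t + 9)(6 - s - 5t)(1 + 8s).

-2400st + 4353s²t - 504s³t - 1387st² - 2072s²t² - 141t² + 280t³ + 2240st³ - 369t + 1107s - 1485s² + 216s³ + 162

(-7t + 3)(-9s + 8t + 9)(6 - s - 5t)(1 + 8s)
= (63st - 56t² - 63t - 27s + 24t + 27)(6 - s - 5t)(1 + 8s)    [distributive law]
= (63st - 56t² - 39t - 27s + 27)(6 - s - 5t)(1 + 8s)    [combine like terms]
= (378st - 63s²t - 315st² - 336t² + 56st² + 280t³ - 234t + 39st + 195t² - 162s + 27s² + 135st + 162 - 27s - 135t)(1 + 8s)    [distributive law]
= (552st - 63s²t - 259st² - 141t² + 280t³ - 369t - 189s + 27s² + 162)(1 + 8s)    [combine like terms]
= 552st + 4416s²t - 63s²t - 504s³t - 259st² - 2072s²t² - 141t² - 1128st² + 280t³ + 2240st³ - 369t - 2952st - 189s - 1512s² + 27s² + 216s³ + 162 + 1296s    [distributive law]
= -2400st + 4353s²t - 504s³t - 1387st² - 2072s²t² - 141t² + 280t³ + 2240st³ - 369t + 1107s - 1485s² + 216s³ + 162    [combine like terms]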